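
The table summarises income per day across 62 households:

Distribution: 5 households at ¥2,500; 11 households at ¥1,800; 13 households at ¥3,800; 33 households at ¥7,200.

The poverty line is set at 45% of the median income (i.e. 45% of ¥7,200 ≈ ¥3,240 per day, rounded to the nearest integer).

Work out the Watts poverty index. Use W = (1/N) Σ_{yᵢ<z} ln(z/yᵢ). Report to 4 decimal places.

Incomes under z: 11×¥1,800, 5×¥2,500 (q = 16 of N = 62).
Log shortfalls: ln(3240/1800) = 0.5878 (×11); ln(3240/2500) = 0.2593 (×5).
W = 7.762066 / 62 = 0.1252.

0.1252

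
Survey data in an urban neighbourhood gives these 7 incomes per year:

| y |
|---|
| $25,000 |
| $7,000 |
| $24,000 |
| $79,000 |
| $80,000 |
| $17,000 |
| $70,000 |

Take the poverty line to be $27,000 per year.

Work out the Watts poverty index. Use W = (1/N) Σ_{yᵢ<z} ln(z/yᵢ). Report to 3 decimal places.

0.287

Below the line: $7,000, $17,000, $24,000, $25,000 (q = 4 of N = 7).
Log shortfalls: ln(27000/7000) = 1.3499; ln(27000/17000) = 0.4626; ln(27000/24000) = 0.1178; ln(27000/25000) = 0.0770.
W = 2.007294 / 7 = 0.287.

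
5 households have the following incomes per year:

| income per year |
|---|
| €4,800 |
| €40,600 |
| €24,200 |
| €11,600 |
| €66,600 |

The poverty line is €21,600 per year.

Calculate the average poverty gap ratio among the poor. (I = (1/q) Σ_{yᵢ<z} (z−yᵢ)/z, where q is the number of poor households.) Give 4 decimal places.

Poor units: €4,800, €11,600 (q = 2 of N = 5).
Relative gaps: 0.7778, 0.4630; sum = 1.240741.
I averages over the q = 2 poor units only: 1.240741 / 2 = 0.6204.

0.6204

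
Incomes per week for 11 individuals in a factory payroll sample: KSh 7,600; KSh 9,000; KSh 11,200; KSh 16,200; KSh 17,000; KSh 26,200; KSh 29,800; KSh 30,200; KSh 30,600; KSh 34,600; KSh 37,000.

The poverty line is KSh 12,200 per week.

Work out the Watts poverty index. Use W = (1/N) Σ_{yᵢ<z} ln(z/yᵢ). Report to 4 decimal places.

0.0785

Incomes under z: KSh 7,600, KSh 9,000, KSh 11,200 (q = 3 of N = 11).
ln(z/y) terms: ln(12200/7600) = 0.4733; ln(12200/9000) = 0.3042; ln(12200/11200) = 0.0855.
W = 0.863021 / 11 = 0.0785.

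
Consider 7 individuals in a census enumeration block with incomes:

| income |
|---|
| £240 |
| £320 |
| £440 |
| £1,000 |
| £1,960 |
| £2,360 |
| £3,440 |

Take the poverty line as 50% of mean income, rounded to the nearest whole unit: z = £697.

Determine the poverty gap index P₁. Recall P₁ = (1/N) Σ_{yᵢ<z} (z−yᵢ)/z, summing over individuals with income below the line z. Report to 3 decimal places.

0.224

Below z: £240, £320, £440 (q = 3 of N = 7).
Relative gaps: (697−240)/697 = 0.6557; (697−320)/697 = 0.5409; (697−440)/697 = 0.3687.
Σ = 1.565280. Dividing by the full population N = 7 gives P₁ = 0.224.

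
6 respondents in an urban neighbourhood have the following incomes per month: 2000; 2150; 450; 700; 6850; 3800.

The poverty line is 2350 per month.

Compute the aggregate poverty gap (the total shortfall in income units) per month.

4100

Poor units: 450, 700, 2000, 2150 (q = 4 of N = 6).
Individual gaps: 2350−450 = 1900; 2350−700 = 1650; 2350−2000 = 350; 2350−2150 = 200.
Aggregate gap = 4100.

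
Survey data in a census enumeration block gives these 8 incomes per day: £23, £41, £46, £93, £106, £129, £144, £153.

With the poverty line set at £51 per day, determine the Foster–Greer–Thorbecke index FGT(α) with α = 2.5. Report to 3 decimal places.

0.030

Below z: £23, £41, £46 (q = 3 of N = 8).
Gap ratios (z−y)/z: (51−23)/51 = 0.5490; (51−41)/51 = 0.1961; (51−46)/51 = 0.0980.
Raised to α = 2.5: 0.22334; 0.01702; 0.00301.
Sum = 0.243376; FGT(2.5) = 0.243376 / 8 = 0.030.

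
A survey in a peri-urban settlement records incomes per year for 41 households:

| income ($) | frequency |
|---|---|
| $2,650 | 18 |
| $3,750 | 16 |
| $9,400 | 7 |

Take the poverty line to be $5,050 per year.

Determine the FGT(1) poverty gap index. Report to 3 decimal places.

0.309

Below z: 18×$2,650, 16×$3,750 (q = 34 of N = 41).
Relative gaps: (5050−2650)/5050 = 0.4752 (×18); (5050−3750)/5050 = 0.2574 (×16).
Σ = 12.673267. Dividing by the full population N = 41 gives P₁ = 0.309.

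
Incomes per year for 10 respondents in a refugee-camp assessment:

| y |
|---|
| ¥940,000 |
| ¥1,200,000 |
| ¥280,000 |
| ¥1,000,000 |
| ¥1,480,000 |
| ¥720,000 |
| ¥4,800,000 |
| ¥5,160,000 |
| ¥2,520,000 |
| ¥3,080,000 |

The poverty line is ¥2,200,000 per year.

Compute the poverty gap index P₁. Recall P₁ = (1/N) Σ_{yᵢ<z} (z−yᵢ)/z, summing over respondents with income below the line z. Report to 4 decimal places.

0.3445

Below z: ¥280,000, ¥720,000, ¥940,000, ¥1,000,000, ¥1,200,000, ¥1,480,000 (q = 6 of N = 10).
Shortfall ratios: (2200000−280000)/2200000 = 0.8727; (2200000−720000)/2200000 = 0.6727; (2200000−940000)/2200000 = 0.5727; (2200000−1000000)/2200000 = 0.5455; (2200000−1200000)/2200000 = 0.4545; (2200000−1480000)/2200000 = 0.3273.
Σ = 3.445455. Dividing by the full population N = 10 gives P₁ = 0.3445.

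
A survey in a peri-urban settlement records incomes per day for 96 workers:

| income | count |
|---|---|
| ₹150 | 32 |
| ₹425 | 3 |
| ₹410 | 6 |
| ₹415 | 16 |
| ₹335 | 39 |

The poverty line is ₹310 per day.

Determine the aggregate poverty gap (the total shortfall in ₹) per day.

Below the line: 32×₹150 (q = 32 of N = 96).
Individual gaps: 32×(310−150) = 5120.
Aggregate gap = ₹5,120.

₹5,120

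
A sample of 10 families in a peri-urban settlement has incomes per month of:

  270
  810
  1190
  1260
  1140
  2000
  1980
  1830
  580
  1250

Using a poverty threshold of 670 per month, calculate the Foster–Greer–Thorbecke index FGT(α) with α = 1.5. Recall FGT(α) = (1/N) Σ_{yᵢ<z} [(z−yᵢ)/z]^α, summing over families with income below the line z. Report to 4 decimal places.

Below z: 270, 580 (q = 2 of N = 10).
Gap ratios (z−y)/z: (670−270)/670 = 0.5970; (670−580)/670 = 0.1343.
Raised to α = 1.5: 0.46129; 0.04923.
Sum = 0.510526; FGT(1.5) = 0.510526 / 10 = 0.0511.

0.0511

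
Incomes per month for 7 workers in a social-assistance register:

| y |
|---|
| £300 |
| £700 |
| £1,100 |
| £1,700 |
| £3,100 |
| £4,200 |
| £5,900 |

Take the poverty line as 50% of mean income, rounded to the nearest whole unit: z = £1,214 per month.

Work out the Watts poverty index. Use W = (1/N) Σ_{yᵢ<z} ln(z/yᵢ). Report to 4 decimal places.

0.2924

Poor units: £300, £700, £1,100 (q = 3 of N = 7).
Log gaps: ln(1214/300) = 1.3979; ln(1214/700) = 0.5506; ln(1214/1100) = 0.0986.
W = 2.047100 / 7 = 0.2924.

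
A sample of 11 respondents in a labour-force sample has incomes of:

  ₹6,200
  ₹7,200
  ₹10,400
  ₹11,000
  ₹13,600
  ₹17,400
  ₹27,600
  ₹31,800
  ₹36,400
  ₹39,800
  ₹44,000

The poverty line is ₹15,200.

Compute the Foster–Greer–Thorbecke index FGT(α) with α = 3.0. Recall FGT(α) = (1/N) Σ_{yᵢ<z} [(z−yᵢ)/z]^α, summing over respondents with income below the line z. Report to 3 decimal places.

Incomes under z: ₹6,200, ₹7,200, ₹10,400, ₹11,000, ₹13,600 (q = 5 of N = 11).
Normalized shortfalls: (15200−6200)/15200 = 0.5921; (15200−7200)/15200 = 0.5263; (15200−10400)/15200 = 0.3158; (15200−11000)/15200 = 0.2763; (15200−13600)/15200 = 0.1053.
Raised to α = 3.0: 0.20759; 0.14579; 0.03149; 0.02110; 0.00117.
Sum = 0.407134; FGT(3.0) = 0.407134 / 11 = 0.037.

0.037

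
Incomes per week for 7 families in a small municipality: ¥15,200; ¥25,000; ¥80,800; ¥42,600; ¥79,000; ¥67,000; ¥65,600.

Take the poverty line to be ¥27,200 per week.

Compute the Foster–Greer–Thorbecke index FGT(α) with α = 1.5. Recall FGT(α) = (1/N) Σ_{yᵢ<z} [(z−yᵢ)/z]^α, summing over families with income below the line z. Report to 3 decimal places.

Incomes under z: ¥15,200, ¥25,000 (q = 2 of N = 7).
Normalized shortfalls: (27200−15200)/27200 = 0.4412; (27200−25000)/27200 = 0.0809.
Raised to α = 1.5: 0.29303; 0.02300.
Sum = 0.316037; FGT(1.5) = 0.316037 / 7 = 0.045.

0.045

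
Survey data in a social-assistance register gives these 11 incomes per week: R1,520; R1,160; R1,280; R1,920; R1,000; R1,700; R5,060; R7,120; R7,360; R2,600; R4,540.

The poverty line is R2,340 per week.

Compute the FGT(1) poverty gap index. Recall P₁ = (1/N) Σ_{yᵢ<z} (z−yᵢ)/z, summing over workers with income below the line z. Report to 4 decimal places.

0.2121

Poor units: R1,000, R1,160, R1,280, R1,520, R1,700, R1,920 (q = 6 of N = 11).
Normalized shortfalls: (2340−1000)/2340 = 0.5726; (2340−1160)/2340 = 0.5043; (2340−1280)/2340 = 0.4530; (2340−1520)/2340 = 0.3504; (2340−1700)/2340 = 0.2735; (2340−1920)/2340 = 0.1795.
Sum of shortfalls = 2.333333; P₁ averages over all N: 2.333333 / 11 = 0.2121.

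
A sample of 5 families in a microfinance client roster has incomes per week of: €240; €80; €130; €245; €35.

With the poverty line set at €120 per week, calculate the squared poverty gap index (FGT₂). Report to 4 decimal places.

0.1226

Poor units: €35, €80 (q = 2 of N = 5).
Gap ratios (z−y)/z: (120−35)/120 = 0.7083; (120−80)/120 = 0.3333.
Squared: 0.5017; 0.1111.
Sum = 0.612847; P₂ = 0.612847 / 5 = 0.1226.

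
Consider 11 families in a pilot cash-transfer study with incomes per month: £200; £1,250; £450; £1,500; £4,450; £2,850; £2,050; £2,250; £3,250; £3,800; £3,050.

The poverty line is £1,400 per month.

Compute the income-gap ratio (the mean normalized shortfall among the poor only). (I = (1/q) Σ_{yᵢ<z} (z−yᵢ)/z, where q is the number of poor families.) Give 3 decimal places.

Incomes under z: £200, £450, £1,250 (q = 3 of N = 11).
Shortfall ratios (z−y)/z: 0.8571, 0.6786, 0.1071; sum = 1.642857.
I averages over the q = 3 poor units only: 1.642857 / 3 = 0.548.

0.548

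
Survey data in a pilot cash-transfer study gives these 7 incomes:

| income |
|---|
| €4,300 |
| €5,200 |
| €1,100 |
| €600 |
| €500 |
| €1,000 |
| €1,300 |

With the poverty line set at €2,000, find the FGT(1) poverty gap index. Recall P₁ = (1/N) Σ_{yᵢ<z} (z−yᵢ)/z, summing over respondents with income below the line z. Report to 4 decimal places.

0.3929

Incomes under z: €500, €600, €1,000, €1,100, €1,300 (q = 5 of N = 7).
Relative gaps: (2000−500)/2000 = 0.7500; (2000−600)/2000 = 0.7000; (2000−1000)/2000 = 0.5000; (2000−1100)/2000 = 0.4500; (2000−1300)/2000 = 0.3500.
Σ = 2.750000. Dividing by the full population N = 7 gives P₁ = 0.3929.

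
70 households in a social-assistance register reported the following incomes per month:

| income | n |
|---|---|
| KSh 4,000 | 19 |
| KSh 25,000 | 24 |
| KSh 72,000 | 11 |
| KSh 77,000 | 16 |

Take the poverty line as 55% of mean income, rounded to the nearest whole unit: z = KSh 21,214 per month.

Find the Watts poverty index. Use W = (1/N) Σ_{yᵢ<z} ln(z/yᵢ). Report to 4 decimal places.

Below the line: 19×KSh 4,000 (q = 19 of N = 70).
ln(z/y) terms: ln(21214/4000) = 1.6684 (×19).
W = 31.698973 / 70 = 0.4528.

0.4528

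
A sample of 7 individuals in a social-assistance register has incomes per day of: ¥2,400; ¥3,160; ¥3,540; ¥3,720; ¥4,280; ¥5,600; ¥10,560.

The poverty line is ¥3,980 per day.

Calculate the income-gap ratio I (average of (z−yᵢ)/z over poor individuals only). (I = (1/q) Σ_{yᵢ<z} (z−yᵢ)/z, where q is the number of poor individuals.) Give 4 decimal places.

Incomes under z: ¥2,400, ¥3,160, ¥3,540, ¥3,720 (q = 4 of N = 7).
Relative gaps: 0.3970, 0.2060, 0.1106, 0.0653; sum = 0.778894.
The income-gap ratio divides by q (the poor only): 0.778894 / 4 = 0.1947.

0.1947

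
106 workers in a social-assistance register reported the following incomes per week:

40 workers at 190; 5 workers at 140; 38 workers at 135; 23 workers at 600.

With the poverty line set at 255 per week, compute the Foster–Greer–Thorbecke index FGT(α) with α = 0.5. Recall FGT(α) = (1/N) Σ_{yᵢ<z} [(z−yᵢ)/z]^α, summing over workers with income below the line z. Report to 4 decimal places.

Incomes under z: 38×135, 5×140, 40×190 (q = 83 of N = 106).
Shortfall ratios: (255−135)/255 = 0.4706 (×38); (255−140)/255 = 0.4510 (×5); (255−190)/255 = 0.2549 (×40).
Raised to α = 0.5: 0.68599 (×38); 0.67155 (×5); 0.50488 (×40).
Sum = 49.620665; FGT(0.5) = 49.620665 / 106 = 0.4681.

0.4681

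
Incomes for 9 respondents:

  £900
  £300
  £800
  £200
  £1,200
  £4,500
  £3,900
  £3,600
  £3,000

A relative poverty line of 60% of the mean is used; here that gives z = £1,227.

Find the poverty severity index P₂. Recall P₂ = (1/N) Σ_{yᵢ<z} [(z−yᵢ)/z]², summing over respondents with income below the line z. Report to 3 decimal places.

0.163

Incomes under z: £200, £300, £800, £900, £1,200 (q = 5 of N = 9).
Shortfall ratios: (1227−200)/1227 = 0.8370; (1227−300)/1227 = 0.7555; (1227−800)/1227 = 0.3480; (1227−900)/1227 = 0.2665; (1227−1200)/1227 = 0.0220.
Squared: 0.7006; 0.5708; 0.1211; 0.0710; 0.0005.
Sum = 1.463967; P₂ = 1.463967 / 9 = 0.163.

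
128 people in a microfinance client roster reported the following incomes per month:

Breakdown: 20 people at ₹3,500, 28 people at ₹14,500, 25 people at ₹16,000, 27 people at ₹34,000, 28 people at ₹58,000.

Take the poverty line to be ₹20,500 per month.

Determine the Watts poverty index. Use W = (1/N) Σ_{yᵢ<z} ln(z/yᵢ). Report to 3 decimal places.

0.400

Below the line: 20×₹3,500, 28×₹14,500, 25×₹16,000 (q = 73 of N = 128).
Log gaps: ln(20500/3500) = 1.7677 (×20); ln(20500/14500) = 0.3463 (×28); ln(20500/16000) = 0.2478 (×25).
W = 51.244877 / 128 = 0.400.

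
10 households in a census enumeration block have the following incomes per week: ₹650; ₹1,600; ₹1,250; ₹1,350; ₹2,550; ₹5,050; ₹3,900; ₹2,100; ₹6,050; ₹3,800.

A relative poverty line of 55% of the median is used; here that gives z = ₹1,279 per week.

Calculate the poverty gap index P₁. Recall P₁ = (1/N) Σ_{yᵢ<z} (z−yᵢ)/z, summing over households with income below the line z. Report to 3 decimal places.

Below the line: ₹650, ₹1,250 (q = 2 of N = 10).
Shortfall ratios: (1279−650)/1279 = 0.4918; (1279−1250)/1279 = 0.0227.
Σ = 0.514464. Dividing by the full population N = 10 gives P₁ = 0.051.

0.051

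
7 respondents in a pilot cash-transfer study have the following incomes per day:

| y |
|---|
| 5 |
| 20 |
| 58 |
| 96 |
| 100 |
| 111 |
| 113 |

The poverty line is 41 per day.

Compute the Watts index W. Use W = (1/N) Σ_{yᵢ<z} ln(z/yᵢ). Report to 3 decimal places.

0.403

Poor units: 5, 20 (q = 2 of N = 7).
Log shortfalls: ln(41/5) = 2.1041; ln(41/20) = 0.7178.
W = 2.821974 / 7 = 0.403.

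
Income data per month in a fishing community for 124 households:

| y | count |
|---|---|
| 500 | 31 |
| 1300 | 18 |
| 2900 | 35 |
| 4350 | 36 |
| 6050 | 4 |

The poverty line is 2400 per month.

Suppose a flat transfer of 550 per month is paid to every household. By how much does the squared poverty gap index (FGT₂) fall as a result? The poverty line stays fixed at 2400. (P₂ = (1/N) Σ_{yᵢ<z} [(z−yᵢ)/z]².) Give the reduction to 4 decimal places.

0.1005

Before: below the line — 31×500, 18×1300; squared poverty gap index (FGT₂) = 0.187178.
After the 550 transfer: below the line — 31×1050, 18×1850; squared poverty gap index (FGT₂) = 0.086725.
Reduction = 0.187178 − 0.086725 = 0.1005.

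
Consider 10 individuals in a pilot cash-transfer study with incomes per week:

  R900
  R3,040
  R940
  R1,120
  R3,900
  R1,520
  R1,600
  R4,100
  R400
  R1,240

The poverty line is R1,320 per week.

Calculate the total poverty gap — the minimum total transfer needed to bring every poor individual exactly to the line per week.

Below the line: R400, R900, R940, R1,120, R1,240 (q = 5 of N = 10).
Individual gaps: 1320−400 = 920; 1320−900 = 420; 1320−940 = 380; 1320−1120 = 200; 1320−1240 = 80.
Aggregate gap = R2,000.

R2,000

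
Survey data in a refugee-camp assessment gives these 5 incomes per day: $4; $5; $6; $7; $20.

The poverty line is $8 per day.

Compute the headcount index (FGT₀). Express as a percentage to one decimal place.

4 of the 5 individuals have income below $8.
H = 4/5 = 80.0%.

80.0%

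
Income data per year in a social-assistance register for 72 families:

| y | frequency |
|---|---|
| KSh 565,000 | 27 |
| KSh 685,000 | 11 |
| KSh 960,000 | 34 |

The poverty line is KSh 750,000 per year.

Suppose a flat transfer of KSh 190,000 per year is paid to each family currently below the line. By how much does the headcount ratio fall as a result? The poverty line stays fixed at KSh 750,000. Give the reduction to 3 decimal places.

Before: below the line — 27×KSh 565,000, 11×KSh 685,000; headcount ratio = 0.52778.
After the KSh 190,000 transfer: below the line — none; headcount ratio = 0.00000.
Reduction = 0.52778 − 0.00000 = 0.528.

0.528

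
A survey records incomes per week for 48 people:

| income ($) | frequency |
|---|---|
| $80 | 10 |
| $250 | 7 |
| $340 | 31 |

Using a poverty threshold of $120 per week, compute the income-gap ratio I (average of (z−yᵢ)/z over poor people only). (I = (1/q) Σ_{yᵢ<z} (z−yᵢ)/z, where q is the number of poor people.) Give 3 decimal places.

0.333

Incomes under z: 10×$80 (q = 10 of N = 48).
Relative gaps: 0.3333 (×10); sum = 3.333333.
I averages over the q = 10 poor units only: 3.333333 / 10 = 0.333.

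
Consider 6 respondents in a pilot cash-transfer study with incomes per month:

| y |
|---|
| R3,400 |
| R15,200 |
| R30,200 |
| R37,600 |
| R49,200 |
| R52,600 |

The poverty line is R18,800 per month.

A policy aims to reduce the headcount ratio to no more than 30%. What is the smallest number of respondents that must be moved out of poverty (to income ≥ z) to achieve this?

2 of the 6 respondents are poor, so H = 2/6 = 0.333.
A headcount ratio of at most 30% allows at most ⌊0.30 × 6⌋ = 1 poor respondents.
So at least 2 − 1 = 1 must be lifted.

1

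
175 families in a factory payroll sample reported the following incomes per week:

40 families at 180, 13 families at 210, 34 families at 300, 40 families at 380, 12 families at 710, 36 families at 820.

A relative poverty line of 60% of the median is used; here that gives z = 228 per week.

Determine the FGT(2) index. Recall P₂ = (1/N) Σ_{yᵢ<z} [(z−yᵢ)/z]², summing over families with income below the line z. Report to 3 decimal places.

Below the line: 40×180, 13×210 (q = 53 of N = 175).
Shortfall ratios: (228−180)/228 = 0.2105 (×40); (228−210)/228 = 0.0789 (×13).
Squared: 0.0443 (×40); 0.0062 (×13).
Sum = 1.853878; P₂ = 1.853878 / 175 = 0.011.

0.011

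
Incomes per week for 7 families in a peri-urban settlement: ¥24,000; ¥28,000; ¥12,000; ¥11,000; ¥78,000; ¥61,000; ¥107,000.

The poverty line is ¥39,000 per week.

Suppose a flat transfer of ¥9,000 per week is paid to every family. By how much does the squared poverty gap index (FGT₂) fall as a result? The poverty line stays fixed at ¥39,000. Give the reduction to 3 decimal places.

Before: below the line — ¥11,000, ¥12,000, ¥24,000, ¥28,000; squared poverty gap index (FGT₂) = 0.17460.
After the ¥9,000 transfer: below the line — ¥20,000, ¥21,000, ¥33,000, ¥37,000; squared poverty gap index (FGT₂) = 0.06809.
Reduction = 0.17460 − 0.06809 = 0.107.

0.107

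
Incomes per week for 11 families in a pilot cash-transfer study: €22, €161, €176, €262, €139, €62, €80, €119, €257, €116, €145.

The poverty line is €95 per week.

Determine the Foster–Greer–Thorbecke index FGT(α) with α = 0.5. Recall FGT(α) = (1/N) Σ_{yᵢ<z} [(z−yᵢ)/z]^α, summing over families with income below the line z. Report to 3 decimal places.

Incomes under z: €22, €62, €80 (q = 3 of N = 11).
Relative gaps: (95−22)/95 = 0.7684; (95−62)/95 = 0.3474; (95−80)/95 = 0.1579.
Raised to α = 0.5: 0.87660; 0.58938; 0.39736.
Sum = 1.863336; FGT(0.5) = 1.863336 / 11 = 0.169.

0.169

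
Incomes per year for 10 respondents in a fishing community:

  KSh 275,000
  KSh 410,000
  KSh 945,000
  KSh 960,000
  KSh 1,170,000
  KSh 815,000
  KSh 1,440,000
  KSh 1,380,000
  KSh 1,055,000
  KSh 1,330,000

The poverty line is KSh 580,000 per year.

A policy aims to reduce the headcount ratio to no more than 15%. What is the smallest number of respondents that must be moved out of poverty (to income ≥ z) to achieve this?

Currently q = 2 of N = 10 are below the line (H = 0.200).
A headcount ratio of at most 15% allows at most ⌊0.15 × 10⌋ = 1 poor respondents.
So at least 2 − 1 = 1 must be lifted.

1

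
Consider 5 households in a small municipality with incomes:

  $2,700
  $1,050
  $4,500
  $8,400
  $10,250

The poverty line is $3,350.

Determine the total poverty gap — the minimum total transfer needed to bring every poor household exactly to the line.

$2,950

Incomes under z: $1,050, $2,700 (q = 2 of N = 5).
Individual gaps: 3350−1050 = 2300; 3350−2700 = 650.
Aggregate gap = $2,950.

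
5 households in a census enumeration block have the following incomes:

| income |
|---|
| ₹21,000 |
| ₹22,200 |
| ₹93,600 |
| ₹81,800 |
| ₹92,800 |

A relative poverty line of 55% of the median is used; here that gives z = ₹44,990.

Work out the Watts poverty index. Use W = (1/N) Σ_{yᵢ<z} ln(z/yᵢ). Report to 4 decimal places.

Below the line: ₹21,000, ₹22,200 (q = 2 of N = 5).
Log gaps: ln(44990/21000) = 0.7619; ln(44990/22200) = 0.7063.
W = 1.468266 / 5 = 0.2937.

0.2937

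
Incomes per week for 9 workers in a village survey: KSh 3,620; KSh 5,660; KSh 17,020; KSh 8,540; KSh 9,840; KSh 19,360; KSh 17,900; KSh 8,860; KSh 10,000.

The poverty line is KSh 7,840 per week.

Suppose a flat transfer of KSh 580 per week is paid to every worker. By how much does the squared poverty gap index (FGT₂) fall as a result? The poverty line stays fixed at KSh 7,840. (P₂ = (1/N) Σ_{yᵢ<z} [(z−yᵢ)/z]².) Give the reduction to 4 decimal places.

0.0122

Before: below the line — KSh 3,620, KSh 5,660; squared poverty gap index (FGT₂) = 0.040783.
After the KSh 580 transfer: below the line — KSh 4,200, KSh 6,240; squared poverty gap index (FGT₂) = 0.028579.
Reduction = 0.040783 − 0.028579 = 0.0122.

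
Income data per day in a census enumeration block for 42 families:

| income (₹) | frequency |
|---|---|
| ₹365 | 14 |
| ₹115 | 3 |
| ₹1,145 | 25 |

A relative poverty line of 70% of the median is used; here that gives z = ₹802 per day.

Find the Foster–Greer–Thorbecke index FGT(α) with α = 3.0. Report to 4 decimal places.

0.0988

Poor units: 3×₹115, 14×₹365 (q = 17 of N = 42).
Normalized shortfalls: (802−115)/802 = 0.8566 (×3); (802−365)/802 = 0.5449 (×14).
Raised to α = 3.0: 0.62856 (×3); 0.16178 (×14).
Sum = 4.150583; FGT(3.0) = 4.150583 / 42 = 0.0988.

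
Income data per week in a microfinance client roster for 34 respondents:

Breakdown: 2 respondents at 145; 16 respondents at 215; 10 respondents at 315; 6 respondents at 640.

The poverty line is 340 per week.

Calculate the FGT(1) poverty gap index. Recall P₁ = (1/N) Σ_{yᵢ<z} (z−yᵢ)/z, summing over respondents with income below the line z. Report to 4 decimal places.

Below the line: 2×145, 16×215, 10×315 (q = 28 of N = 34).
Gap ratios (z−y)/z: (340−145)/340 = 0.5735 (×2); (340−215)/340 = 0.3676 (×16); (340−315)/340 = 0.0735 (×10).
Σ = 7.764706. Dividing by the full population N = 34 gives P₁ = 0.2284.

0.2284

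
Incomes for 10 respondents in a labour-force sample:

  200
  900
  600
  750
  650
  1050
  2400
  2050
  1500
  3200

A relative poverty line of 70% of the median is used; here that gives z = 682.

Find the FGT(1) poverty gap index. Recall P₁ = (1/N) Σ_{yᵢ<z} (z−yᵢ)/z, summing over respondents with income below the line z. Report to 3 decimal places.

0.087

Incomes under z: 200, 600, 650 (q = 3 of N = 10).
Relative gaps: (682−200)/682 = 0.7067; (682−600)/682 = 0.1202; (682−650)/682 = 0.0469.
Σ = 0.873900. Dividing by the full population N = 10 gives P₁ = 0.087.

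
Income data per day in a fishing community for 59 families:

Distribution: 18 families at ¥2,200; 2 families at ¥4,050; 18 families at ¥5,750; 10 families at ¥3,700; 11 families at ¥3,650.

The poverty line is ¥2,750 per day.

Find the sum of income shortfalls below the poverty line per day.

Below z: 18×¥2,200 (q = 18 of N = 59).
Individual gaps: 18×(2750−2200) = 9900.
Aggregate gap = ¥9,900.

¥9,900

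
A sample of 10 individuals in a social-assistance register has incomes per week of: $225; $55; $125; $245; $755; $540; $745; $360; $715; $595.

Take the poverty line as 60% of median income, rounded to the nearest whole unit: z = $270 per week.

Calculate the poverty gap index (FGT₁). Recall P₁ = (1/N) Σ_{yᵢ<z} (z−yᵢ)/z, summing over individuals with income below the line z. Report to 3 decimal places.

0.159

Incomes under z: $55, $125, $225, $245 (q = 4 of N = 10).
Shortfall ratios: (270−55)/270 = 0.7963; (270−125)/270 = 0.5370; (270−225)/270 = 0.1667; (270−245)/270 = 0.0926.
Σ = 1.592593. Dividing by the full population N = 10 gives P₁ = 0.159.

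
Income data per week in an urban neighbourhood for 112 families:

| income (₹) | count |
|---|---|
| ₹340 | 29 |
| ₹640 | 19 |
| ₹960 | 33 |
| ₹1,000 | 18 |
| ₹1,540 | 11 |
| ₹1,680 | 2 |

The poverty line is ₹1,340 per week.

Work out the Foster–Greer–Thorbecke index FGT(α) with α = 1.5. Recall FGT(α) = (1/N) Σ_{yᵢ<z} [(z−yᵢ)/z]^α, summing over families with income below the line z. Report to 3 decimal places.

Below the line: 29×₹340, 19×₹640, 33×₹960, 18×₹1,000 (q = 99 of N = 112).
Relative gaps: (1340−340)/1340 = 0.7463 (×29); (1340−640)/1340 = 0.5224 (×19); (1340−960)/1340 = 0.2836 (×33); (1340−1000)/1340 = 0.2537 (×18).
Raised to α = 1.5: 0.64468 (×29); 0.37756 (×19); 0.15101 (×33); 0.12781 (×18).
Sum = 33.153398; FGT(1.5) = 33.153398 / 112 = 0.296.

0.296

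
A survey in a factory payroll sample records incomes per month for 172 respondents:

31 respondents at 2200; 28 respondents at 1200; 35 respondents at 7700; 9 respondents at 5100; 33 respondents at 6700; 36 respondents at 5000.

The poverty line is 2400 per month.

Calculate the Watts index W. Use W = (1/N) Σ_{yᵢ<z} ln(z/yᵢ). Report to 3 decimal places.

Below z: 28×1200, 31×2200 (q = 59 of N = 172).
Log shortfalls: ln(2400/1200) = 0.6931 (×28); ln(2400/2200) = 0.0870 (×31).
W = 22.105474 / 172 = 0.129.

0.129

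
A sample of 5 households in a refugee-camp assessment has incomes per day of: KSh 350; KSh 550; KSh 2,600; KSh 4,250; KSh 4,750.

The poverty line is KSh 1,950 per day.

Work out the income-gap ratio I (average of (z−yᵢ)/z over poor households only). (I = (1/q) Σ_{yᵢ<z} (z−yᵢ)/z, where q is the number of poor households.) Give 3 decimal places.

Below the line: KSh 350, KSh 550 (q = 2 of N = 5).
Relative gaps: 0.8205, 0.7179; sum = 1.538462.
I averages over the q = 2 poor units only: 1.538462 / 2 = 0.769.

0.769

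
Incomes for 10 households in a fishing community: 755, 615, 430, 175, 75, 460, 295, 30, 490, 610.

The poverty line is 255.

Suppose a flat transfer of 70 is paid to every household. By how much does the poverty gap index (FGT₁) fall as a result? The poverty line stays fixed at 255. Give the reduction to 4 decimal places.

0.0824

Before: below the line — 30, 75, 175; poverty gap index (FGT₁) = 0.190196.
After the 70 transfer: below the line — 100, 145, 245; poverty gap index (FGT₁) = 0.107843.
Reduction = 0.190196 − 0.107843 = 0.0824.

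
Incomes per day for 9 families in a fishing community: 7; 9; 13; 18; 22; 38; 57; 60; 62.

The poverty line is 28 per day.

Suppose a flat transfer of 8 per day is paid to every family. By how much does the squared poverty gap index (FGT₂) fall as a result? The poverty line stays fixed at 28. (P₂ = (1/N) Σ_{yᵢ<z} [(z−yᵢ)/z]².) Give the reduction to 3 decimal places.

Before: below the line — 7, 9, 13, 18, 22; squared poverty gap index (FGT₂) = 0.16482.
After the 8 transfer: below the line — 15, 17, 21, 26; squared poverty gap index (FGT₂) = 0.04861.
Reduction = 0.16482 − 0.04861 = 0.116.

0.116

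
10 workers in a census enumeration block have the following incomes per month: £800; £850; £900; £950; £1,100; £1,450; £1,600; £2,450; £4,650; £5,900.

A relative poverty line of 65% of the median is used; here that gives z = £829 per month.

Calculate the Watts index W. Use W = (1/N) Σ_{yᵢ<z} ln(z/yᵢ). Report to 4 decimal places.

0.0036

Poor units: £800 (q = 1 of N = 10).
Log gaps: ln(829/800) = 0.0356.
W = 0.035608 / 10 = 0.0036.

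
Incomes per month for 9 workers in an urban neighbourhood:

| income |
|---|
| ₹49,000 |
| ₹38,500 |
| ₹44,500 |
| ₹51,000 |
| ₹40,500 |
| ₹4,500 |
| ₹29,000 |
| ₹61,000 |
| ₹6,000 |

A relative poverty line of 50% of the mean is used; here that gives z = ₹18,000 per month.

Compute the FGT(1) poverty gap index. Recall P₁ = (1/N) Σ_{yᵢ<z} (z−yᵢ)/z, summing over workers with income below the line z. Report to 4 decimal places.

Below the line: ₹4,500, ₹6,000 (q = 2 of N = 9).
Gap ratios (z−y)/z: (18000−4500)/18000 = 0.7500; (18000−6000)/18000 = 0.6667.
Sum of shortfalls = 1.416667; P₁ averages over all N: 1.416667 / 9 = 0.1574.

0.1574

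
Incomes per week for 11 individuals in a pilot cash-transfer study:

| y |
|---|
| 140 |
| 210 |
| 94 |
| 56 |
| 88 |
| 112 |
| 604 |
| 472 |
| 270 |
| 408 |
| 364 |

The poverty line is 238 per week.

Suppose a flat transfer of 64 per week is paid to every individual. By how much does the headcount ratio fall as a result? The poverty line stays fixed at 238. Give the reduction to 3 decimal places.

Before: below the line — 56, 88, 94, 112, 140, 210; headcount ratio = 0.54545.
After the 64 transfer: below the line — 120, 152, 158, 176, 204; headcount ratio = 0.45455.
Reduction = 0.54545 − 0.45455 = 0.091.

0.091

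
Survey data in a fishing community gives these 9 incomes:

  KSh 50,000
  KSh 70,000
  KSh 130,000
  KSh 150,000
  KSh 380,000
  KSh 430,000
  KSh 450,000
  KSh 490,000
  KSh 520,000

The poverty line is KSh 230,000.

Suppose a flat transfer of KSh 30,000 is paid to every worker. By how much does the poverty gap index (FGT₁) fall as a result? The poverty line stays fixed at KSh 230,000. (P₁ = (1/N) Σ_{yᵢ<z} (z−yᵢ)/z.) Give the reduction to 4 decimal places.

0.0580

Before: below the line — KSh 50,000, KSh 70,000, KSh 130,000, KSh 150,000; poverty gap index (FGT₁) = 0.251208.
After the KSh 30,000 transfer: below the line — KSh 80,000, KSh 100,000, KSh 160,000, KSh 180,000; poverty gap index (FGT₁) = 0.193237.
Reduction = 0.251208 − 0.193237 = 0.0580.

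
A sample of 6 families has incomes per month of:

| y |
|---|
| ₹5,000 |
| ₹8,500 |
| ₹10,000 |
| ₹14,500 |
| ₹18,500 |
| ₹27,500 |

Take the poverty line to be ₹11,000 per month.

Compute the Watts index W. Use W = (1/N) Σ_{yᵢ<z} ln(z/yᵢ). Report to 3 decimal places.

Below the line: ₹5,000, ₹8,500, ₹10,000 (q = 3 of N = 6).
ln(z/y) terms: ln(11000/5000) = 0.7885; ln(11000/8500) = 0.2578; ln(11000/10000) = 0.0953.
W = 1.141597 / 6 = 0.190.

0.190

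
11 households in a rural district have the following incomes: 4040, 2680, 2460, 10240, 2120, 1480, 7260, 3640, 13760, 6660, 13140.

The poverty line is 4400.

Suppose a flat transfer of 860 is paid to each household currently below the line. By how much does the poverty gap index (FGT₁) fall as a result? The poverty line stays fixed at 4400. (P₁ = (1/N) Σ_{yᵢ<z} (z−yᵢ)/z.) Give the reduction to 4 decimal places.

Before: below the line — 1480, 2120, 2460, 2680, 3640, 4040; poverty gap index (FGT₁) = 0.206198.
After the 860 transfer: below the line — 2340, 2980, 3320, 3540; poverty gap index (FGT₁) = 0.111983.
Reduction = 0.206198 − 0.111983 = 0.0942.

0.0942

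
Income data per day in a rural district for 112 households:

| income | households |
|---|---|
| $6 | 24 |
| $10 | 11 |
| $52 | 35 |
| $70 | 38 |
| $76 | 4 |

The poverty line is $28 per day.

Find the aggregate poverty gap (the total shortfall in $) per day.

Incomes under z: 24×$6, 11×$10 (q = 35 of N = 112).
Individual gaps: 24×(28−6) = 528; 11×(28−10) = 198.
Aggregate gap = $726.

$726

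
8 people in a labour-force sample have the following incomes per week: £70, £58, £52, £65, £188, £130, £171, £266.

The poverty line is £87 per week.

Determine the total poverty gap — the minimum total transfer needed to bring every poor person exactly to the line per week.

Incomes under z: £52, £58, £65, £70 (q = 4 of N = 8).
Individual gaps: 87−52 = 35; 87−58 = 29; 87−65 = 22; 87−70 = 17.
Aggregate gap = £103.

£103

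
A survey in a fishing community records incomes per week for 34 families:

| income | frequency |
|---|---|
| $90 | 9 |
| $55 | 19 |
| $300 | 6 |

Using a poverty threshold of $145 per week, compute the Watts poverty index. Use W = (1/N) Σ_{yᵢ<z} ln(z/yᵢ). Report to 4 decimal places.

Below the line: 19×$55, 9×$90 (q = 28 of N = 34).
ln(z/y) terms: ln(145/55) = 0.9694 (×19); ln(145/90) = 0.4769 (×9).
W = 22.710927 / 34 = 0.6680.

0.6680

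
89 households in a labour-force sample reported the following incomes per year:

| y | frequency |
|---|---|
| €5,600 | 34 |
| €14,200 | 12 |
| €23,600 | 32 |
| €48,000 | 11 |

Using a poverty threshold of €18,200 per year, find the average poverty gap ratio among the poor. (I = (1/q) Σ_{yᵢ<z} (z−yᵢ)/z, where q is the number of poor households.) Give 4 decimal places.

0.5690

Incomes under z: 34×€5,600, 12×€14,200 (q = 46 of N = 89).
Shortfall ratios (z−y)/z: 0.6923 (×34), 0.2198 (×12); sum = 26.175824.
I averages over the q = 46 poor units only: 26.175824 / 46 = 0.5690.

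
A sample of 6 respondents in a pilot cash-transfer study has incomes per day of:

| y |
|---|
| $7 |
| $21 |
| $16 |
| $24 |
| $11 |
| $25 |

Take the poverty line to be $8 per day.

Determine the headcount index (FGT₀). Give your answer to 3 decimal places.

1 of the 6 respondents have income below $8.
H = 1/6 = 0.167.

0.167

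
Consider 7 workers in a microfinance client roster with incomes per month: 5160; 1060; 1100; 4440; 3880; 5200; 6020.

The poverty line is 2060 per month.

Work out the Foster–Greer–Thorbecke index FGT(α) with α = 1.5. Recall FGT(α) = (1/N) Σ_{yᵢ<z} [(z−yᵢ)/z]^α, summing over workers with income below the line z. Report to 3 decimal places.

0.094

Below z: 1060, 1100 (q = 2 of N = 7).
Relative gaps: (2060−1060)/2060 = 0.4854; (2060−1100)/2060 = 0.4660.
Raised to α = 1.5: 0.33822; 0.31813.
Sum = 0.656351; FGT(1.5) = 0.656351 / 7 = 0.094.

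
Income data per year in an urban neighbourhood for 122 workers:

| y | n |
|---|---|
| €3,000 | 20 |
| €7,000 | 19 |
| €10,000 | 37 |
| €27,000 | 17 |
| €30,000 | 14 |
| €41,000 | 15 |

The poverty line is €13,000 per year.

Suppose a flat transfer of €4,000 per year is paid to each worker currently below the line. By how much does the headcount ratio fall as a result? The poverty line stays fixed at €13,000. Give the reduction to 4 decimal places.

0.3033

Before: below the line — 20×€3,000, 19×€7,000, 37×€10,000; headcount ratio = 0.622951.
After the €4,000 transfer: below the line — 20×€7,000, 19×€11,000; headcount ratio = 0.319672.
Reduction = 0.622951 − 0.319672 = 0.3033.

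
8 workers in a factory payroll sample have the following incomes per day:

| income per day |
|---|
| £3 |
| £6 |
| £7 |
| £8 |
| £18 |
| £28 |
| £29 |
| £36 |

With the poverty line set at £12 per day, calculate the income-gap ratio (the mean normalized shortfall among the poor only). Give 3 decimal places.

Incomes under z: £3, £6, £7, £8 (q = 4 of N = 8).
Shortfall ratios (z−y)/z: 0.7500, 0.5000, 0.4167, 0.3333; sum = 2.000000.
The income-gap ratio divides by q (the poor only): 2.000000 / 4 = 0.500.

0.500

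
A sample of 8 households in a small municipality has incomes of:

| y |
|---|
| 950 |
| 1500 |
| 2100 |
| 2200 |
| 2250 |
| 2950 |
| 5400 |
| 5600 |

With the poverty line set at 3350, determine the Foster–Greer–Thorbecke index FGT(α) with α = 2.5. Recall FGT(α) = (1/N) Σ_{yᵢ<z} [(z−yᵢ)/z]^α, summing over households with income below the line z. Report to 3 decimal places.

Below the line: 950, 1500, 2100, 2200, 2250, 2950 (q = 6 of N = 8).
Gap ratios (z−y)/z: (3350−950)/3350 = 0.7164; (3350−1500)/3350 = 0.5522; (3350−2100)/3350 = 0.3731; (3350−2200)/3350 = 0.3433; (3350−2250)/3350 = 0.3284; (3350−2950)/3350 = 0.1194.
Raised to α = 2.5: 0.43443; 0.22663; 0.08505; 0.06905; 0.06178; 0.00493.
Sum = 0.881859; FGT(2.5) = 0.881859 / 8 = 0.110.

0.110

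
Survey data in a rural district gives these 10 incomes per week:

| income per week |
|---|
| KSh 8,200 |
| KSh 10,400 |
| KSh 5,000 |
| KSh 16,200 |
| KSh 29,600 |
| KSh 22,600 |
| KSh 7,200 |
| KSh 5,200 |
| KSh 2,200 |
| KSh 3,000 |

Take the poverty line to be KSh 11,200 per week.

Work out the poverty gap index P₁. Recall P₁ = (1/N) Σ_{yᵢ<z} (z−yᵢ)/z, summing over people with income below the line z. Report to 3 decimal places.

Poor units: KSh 2,200, KSh 3,000, KSh 5,000, KSh 5,200, KSh 7,200, KSh 8,200, KSh 10,400 (q = 7 of N = 10).
Relative gaps: (11200−2200)/11200 = 0.8036; (11200−3000)/11200 = 0.7321; (11200−5000)/11200 = 0.5536; (11200−5200)/11200 = 0.5357; (11200−7200)/11200 = 0.3571; (11200−8200)/11200 = 0.2679; (11200−10400)/11200 = 0.0714.
Σ = 3.321429. Dividing by the full population N = 10 gives P₁ = 0.332.

0.332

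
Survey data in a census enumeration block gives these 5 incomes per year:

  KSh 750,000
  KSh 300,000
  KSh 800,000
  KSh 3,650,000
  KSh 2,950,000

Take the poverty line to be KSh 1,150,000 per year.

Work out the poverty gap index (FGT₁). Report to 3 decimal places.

Poor units: KSh 300,000, KSh 750,000, KSh 800,000 (q = 3 of N = 5).
Gap ratios (z−y)/z: (1150000−300000)/1150000 = 0.7391; (1150000−750000)/1150000 = 0.3478; (1150000−800000)/1150000 = 0.3043.
Σ = 1.391304. Dividing by the full population N = 5 gives P₁ = 0.278.

0.278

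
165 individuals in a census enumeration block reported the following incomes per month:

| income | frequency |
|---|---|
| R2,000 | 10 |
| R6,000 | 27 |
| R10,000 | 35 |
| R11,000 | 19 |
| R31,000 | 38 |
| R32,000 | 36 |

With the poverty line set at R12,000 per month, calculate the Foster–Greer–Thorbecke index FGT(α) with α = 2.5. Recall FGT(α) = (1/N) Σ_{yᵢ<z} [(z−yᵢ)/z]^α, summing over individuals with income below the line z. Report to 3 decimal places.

0.070

Poor units: 10×R2,000, 27×R6,000, 35×R10,000, 19×R11,000 (q = 91 of N = 165).
Gap ratios (z−y)/z: (12000−2000)/12000 = 0.8333 (×10); (12000−6000)/12000 = 0.5000 (×27); (12000−10000)/12000 = 0.1667 (×35); (12000−11000)/12000 = 0.0833 (×19).
Raised to α = 2.5: 0.63394 (×10); 0.17678 (×27); 0.01134 (×35); 0.00200 (×19).
Sum = 11.547349; FGT(2.5) = 11.547349 / 165 = 0.070.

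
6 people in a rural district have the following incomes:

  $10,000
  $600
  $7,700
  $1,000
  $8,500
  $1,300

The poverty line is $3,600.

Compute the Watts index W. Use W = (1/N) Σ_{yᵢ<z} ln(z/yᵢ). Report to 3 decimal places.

Below z: $600, $1,000, $1,300 (q = 3 of N = 6).
Log gaps: ln(3600/600) = 1.7918; ln(3600/1000) = 1.2809; ln(3600/1300) = 1.0186.
W = 4.091263 / 6 = 0.682.

0.682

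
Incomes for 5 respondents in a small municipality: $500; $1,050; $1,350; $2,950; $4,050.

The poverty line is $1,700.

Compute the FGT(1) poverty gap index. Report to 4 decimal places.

0.2588

Incomes under z: $500, $1,050, $1,350 (q = 3 of N = 5).
Gap ratios (z−y)/z: (1700−500)/1700 = 0.7059; (1700−1050)/1700 = 0.3824; (1700−1350)/1700 = 0.2059.
Sum of shortfalls = 1.294118; P₁ averages over all N: 1.294118 / 5 = 0.2588.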